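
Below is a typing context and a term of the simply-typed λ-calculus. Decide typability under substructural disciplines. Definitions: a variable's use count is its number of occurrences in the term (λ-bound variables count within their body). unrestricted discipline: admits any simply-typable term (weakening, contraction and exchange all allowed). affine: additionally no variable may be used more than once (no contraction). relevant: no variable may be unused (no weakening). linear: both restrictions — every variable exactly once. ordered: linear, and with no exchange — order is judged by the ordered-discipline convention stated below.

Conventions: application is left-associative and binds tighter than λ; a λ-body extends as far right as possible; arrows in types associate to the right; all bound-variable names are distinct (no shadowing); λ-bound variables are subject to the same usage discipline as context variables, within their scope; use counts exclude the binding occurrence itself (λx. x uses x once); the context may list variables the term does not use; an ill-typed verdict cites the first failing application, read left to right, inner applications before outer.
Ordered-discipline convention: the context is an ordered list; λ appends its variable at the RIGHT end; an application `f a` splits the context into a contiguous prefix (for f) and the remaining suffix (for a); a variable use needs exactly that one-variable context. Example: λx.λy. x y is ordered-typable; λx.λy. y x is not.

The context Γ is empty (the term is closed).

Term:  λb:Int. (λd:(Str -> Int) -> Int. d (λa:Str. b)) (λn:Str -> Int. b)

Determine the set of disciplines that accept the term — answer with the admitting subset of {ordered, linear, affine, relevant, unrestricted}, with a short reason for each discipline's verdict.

admitted in: unrestricted
use counts: b (λ-bound): 2, d (λ-bound): 1, a (λ-bound): 0, n (λ-bound): 0
use order (left to right): d, b, b
typing: the term checks, with type Int -> Int
ordered ✗ (needs contraction — b ×2; a, n left unused)
linear ✗ (needs contraction — b ×2; a, n left unused)
affine ✗ (needs contraction — b ×2)
relevant ✗ (a, n left unused)
unrestricted ✓ (well-typed at Int -> Int; no restrictions here)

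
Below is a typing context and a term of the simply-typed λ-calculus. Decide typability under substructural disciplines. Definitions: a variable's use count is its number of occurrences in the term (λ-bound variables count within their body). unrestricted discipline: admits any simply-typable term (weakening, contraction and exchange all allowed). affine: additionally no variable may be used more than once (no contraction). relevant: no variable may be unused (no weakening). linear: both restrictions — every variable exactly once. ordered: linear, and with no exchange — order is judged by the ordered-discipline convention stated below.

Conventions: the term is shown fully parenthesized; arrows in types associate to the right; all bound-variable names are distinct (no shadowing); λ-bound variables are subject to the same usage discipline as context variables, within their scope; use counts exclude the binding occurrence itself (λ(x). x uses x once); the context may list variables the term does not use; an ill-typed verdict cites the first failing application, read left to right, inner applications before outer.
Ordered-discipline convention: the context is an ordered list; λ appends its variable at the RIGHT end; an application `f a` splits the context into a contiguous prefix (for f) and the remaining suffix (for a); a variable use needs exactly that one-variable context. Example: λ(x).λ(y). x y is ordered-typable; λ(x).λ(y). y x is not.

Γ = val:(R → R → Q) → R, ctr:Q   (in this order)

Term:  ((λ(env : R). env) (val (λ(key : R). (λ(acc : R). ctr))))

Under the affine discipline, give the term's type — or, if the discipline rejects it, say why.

term : R
use counts: val ×1; ctr ×1; env (λ-bound) ×1; key (λ-bound) ×0; acc (λ-bound) ×0
order of uses: env, val, ctr
typing: ✓ — R
summary: ordered ✗; linear ✗; affine ✓; relevant ✗; unrestricted ✓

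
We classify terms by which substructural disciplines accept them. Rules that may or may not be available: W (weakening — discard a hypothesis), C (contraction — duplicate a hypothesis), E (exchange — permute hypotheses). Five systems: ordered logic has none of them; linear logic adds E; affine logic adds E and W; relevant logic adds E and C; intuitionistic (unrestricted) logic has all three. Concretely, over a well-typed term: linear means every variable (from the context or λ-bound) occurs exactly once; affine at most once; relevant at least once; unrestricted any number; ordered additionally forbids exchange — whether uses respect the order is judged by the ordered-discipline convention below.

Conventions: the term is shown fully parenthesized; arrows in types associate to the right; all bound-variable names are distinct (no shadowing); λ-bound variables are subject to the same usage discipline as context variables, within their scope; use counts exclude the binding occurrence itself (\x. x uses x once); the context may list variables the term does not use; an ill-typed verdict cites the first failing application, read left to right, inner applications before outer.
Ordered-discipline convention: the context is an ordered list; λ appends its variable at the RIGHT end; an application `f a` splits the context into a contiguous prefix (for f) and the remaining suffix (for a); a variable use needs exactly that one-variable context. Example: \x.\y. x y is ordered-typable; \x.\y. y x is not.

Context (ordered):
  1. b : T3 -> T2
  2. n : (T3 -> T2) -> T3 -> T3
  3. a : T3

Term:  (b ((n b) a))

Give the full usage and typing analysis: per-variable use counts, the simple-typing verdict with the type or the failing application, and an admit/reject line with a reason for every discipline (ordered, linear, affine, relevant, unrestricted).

variable uses: b=2; n=1; a=1
use order (left to right): b, n, b, a
typing: the term checks, with type T2
ordered ✗ (needs contraction — b ×2)
linear ✗ (needs contraction — b ×2)
affine ✗ (needs contraction — b ×2)
relevant ✓ (at least one use each (b, n, a))
unrestricted ✓ (typability at T2 is all that's needed)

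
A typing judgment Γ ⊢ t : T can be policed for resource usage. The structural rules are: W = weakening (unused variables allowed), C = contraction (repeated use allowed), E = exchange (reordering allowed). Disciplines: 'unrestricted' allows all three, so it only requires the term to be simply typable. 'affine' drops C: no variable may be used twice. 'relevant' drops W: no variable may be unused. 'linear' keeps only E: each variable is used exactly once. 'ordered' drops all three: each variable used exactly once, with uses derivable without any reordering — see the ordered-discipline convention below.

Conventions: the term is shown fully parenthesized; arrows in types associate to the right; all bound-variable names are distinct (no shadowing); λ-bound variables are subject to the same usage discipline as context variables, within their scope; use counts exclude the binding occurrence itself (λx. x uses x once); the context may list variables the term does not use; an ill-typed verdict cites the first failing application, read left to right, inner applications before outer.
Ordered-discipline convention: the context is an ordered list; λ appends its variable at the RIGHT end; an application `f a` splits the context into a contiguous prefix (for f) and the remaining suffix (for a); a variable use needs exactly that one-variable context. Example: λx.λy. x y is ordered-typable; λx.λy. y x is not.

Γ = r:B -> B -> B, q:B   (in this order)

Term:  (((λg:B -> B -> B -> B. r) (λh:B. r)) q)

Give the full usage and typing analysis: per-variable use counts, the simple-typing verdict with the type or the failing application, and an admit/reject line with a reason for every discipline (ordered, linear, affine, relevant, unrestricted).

variable uses: r: 2; q: 1; g (λ-bound): 0; h (λ-bound): 0
left-to-right use order: r, r, q
typing: ✓ — B -> B
ordered: ✗, repeated use of r ×2; unused: g, h — weakening required
linear: ✗, repeated use of r ×2; unused: g, h — weakening required
affine: ✗, repeated use of r ×2
relevant: ✗, unused: g, h — weakening required
unrestricted: ✓, type-checks (B -> B) and nothing is barred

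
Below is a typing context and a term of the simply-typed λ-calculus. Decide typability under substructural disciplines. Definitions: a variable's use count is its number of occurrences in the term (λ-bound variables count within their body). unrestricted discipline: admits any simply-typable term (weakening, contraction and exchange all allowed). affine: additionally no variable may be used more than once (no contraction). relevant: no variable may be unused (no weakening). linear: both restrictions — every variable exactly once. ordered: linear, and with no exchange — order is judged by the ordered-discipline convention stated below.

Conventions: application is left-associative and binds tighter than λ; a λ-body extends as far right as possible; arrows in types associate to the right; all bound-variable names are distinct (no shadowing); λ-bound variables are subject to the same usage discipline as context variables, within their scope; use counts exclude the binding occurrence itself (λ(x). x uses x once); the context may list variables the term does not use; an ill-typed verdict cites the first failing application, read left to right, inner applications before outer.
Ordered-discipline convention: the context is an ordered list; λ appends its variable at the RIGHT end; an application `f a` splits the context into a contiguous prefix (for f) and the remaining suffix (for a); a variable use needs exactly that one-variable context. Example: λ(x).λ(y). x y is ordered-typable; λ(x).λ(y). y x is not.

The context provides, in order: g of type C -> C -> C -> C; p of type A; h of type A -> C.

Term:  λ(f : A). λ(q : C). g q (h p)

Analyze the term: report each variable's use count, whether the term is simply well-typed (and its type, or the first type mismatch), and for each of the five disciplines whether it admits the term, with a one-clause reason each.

usage: g=1; p=1; h=1; f (λ-bound)=0; q (λ-bound)=1
use order (left to right): g, q, h, p
typing: the term checks, with type A -> C -> C -> C
ordered: ✗ — f never used (weakening)
linear: ✗ — f never used (weakening)
affine: ✓ — no duplicate uses among g, p, h, f, q
relevant: ✗ — f never used (weakening)
unrestricted: ✓ — typability at A -> C -> C -> C is all that's needed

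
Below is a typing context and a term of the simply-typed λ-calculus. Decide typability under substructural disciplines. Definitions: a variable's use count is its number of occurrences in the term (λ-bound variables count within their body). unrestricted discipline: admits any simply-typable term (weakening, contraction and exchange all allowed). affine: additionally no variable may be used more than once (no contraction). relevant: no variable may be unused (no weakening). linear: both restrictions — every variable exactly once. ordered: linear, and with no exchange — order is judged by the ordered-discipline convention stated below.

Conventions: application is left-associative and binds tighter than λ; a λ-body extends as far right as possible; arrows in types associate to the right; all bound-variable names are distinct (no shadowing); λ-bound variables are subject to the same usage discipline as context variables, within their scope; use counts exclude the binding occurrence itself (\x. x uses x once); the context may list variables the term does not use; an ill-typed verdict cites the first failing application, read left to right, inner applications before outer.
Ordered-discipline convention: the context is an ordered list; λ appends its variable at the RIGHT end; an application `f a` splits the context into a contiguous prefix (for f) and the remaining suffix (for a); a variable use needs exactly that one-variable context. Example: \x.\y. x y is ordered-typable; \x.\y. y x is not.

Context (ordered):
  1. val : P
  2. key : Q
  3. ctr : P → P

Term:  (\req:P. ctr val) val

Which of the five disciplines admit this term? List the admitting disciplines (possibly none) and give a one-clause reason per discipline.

accepted by: unrestricted
use counts: val ×2; key ×0; ctr ×1; req (λ-bound) ×0
uses in reading order: ctr, val, val
typing: well-typed at P
ordered: ✗, uses contraction: val ×2; unused: key, req — weakening required
linear: ✗, uses contraction: val ×2; unused: key, req — weakening required
affine: ✗, uses contraction: val ×2
relevant: ✗, unused: key, req — weakening required
unrestricted: ✓, well-typed at P; no restrictions here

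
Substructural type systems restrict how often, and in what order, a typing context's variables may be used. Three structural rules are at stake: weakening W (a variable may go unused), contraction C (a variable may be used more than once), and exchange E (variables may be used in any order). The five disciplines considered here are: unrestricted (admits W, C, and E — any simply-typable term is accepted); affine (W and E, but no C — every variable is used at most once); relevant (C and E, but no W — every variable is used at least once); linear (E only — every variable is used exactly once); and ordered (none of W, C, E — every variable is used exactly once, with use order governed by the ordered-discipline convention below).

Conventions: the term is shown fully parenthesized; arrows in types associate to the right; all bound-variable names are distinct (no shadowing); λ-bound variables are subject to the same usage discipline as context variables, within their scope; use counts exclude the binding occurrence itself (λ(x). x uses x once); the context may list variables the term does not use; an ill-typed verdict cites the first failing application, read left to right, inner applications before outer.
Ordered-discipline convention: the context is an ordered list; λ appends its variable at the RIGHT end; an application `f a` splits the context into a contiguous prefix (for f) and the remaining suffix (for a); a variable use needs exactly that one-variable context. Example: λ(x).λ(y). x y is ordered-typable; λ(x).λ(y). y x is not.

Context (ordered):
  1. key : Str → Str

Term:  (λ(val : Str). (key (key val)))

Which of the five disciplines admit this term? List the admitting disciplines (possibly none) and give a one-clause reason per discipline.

accepted by: relevant, unrestricted
counts: key: 2×; val (bound): 1×
uses in reading order: key, key, val
typing: well-typed — term : Str → Str
ordered ✗ (uses contraction: key ×2)
linear ✗ (uses contraction: key ×2)
affine ✗ (uses contraction: key ×2)
relevant ✓ (every one of key, val appears)
unrestricted ✓ (simply typable at Str → Str; W, C, E all held)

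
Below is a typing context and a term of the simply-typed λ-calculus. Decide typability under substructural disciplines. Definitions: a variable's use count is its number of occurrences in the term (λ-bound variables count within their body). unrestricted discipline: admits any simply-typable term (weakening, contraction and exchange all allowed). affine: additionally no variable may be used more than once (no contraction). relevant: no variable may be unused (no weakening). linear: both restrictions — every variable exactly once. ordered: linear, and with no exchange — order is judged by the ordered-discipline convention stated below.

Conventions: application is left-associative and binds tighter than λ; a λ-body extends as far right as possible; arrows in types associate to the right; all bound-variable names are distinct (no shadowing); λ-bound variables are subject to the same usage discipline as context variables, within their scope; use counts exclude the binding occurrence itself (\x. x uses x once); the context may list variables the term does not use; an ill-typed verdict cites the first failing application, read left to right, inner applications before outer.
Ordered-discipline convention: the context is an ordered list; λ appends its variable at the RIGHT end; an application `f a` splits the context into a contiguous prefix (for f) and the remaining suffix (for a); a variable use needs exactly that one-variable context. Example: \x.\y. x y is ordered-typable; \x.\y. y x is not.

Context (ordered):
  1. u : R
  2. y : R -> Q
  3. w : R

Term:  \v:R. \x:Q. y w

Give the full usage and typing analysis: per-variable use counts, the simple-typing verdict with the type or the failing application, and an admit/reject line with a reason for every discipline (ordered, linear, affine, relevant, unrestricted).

variable uses: u ×0, y ×1, w ×1, v [bound] ×0, x [bound] ×0
left-to-right use order: y, w
typing: the term checks, with type R -> Q -> Q
ordered ✗ (u, v, x never used (weakening))
linear ✗ (u, v, x never used (weakening))
affine ✓ (u, y, w, v, x: no repeats, contraction unneeded)
relevant ✗ (u, v, x never used (weakening))
unrestricted ✓ (typability at R -> Q -> Q is all that's needed)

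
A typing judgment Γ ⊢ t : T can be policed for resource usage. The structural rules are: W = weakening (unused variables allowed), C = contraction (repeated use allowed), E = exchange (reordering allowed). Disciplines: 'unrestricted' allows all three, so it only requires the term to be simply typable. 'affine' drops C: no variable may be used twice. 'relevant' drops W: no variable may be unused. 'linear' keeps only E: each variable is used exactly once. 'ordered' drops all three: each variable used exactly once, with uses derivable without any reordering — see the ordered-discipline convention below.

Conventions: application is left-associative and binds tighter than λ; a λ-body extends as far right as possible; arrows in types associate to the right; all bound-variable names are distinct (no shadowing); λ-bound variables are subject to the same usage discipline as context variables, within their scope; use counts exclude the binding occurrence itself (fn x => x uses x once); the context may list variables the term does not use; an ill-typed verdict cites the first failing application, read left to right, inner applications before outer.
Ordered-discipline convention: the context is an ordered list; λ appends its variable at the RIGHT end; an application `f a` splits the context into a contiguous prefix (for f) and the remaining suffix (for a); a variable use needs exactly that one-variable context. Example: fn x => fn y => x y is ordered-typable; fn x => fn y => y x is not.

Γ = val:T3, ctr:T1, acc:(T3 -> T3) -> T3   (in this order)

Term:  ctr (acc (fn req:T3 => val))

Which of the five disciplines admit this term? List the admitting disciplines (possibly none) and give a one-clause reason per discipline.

admitting disciplines: none
variable uses: val: 1, ctr: 1, acc: 1, req (bound): 0
order of uses: ctr, acc, val
typing: ill-typed: can't apply a value of type T1
ordered: ✗, not simply typable
linear: ✗, fails simple typing
affine: ✗, a type mismatch blocks all five
relevant: ✗, the type mismatch rejects it
unrestricted: ✗, not simply typable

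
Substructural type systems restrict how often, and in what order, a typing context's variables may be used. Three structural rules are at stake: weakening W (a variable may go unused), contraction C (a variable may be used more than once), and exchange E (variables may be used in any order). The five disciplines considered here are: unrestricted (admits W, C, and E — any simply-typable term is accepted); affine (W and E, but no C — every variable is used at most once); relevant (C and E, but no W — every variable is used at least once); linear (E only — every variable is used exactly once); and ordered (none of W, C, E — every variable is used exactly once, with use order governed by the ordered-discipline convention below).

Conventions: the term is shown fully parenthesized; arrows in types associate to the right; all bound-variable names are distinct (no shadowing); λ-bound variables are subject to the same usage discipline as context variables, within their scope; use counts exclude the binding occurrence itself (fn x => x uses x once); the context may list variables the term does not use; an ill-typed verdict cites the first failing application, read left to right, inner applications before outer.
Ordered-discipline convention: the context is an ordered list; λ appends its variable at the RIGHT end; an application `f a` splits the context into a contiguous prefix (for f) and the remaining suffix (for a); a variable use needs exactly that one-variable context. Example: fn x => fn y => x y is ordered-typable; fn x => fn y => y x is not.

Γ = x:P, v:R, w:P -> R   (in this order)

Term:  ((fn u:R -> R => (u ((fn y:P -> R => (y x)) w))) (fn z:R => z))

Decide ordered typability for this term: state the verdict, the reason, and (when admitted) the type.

no — v never used (weakening)
variable uses: x ×1, v ×0, w ×1, u (bound) ×1, y (bound) ×1, z (bound) ×1
order of uses: u, y, x, w, z
typing: well-typed — term : R
all disciplines: ordered ✗ | linear ✗ | affine ✓ | relevant ✗ | unrestricted ✓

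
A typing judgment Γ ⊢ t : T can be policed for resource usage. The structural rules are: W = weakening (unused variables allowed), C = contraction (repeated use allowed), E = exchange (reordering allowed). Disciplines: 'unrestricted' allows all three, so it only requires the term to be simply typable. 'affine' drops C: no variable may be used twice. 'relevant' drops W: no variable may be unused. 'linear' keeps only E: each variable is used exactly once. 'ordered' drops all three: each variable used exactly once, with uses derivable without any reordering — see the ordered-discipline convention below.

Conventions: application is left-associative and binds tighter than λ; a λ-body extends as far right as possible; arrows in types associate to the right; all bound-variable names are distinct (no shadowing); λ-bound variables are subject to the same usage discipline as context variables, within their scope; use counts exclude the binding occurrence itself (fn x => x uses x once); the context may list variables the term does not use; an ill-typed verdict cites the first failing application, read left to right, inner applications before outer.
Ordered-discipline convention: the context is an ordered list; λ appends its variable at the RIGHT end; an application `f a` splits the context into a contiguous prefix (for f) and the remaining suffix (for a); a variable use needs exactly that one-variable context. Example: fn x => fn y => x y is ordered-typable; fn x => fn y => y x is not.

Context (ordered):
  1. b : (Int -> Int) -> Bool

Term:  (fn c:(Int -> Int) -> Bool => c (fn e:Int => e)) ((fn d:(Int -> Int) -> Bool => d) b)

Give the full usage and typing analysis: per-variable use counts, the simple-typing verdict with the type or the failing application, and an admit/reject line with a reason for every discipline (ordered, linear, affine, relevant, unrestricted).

counts: b: 1; c (λ-bound): 1; e (λ-bound): 1; d (λ-bound): 1
order of uses: c, e, d, b
typing: the term checks, with type Bool
ordered: ✓ — one use each (b, c, e, d); ordered split holds
linear: ✓ — exactly-once usage across b, c, e, d
affine: ✓ — no duplicate uses among b, c, e, d
relevant: ✓ — every one of b, c, e, d appears
unrestricted: ✓ — simply typable at Bool; W, C, E all held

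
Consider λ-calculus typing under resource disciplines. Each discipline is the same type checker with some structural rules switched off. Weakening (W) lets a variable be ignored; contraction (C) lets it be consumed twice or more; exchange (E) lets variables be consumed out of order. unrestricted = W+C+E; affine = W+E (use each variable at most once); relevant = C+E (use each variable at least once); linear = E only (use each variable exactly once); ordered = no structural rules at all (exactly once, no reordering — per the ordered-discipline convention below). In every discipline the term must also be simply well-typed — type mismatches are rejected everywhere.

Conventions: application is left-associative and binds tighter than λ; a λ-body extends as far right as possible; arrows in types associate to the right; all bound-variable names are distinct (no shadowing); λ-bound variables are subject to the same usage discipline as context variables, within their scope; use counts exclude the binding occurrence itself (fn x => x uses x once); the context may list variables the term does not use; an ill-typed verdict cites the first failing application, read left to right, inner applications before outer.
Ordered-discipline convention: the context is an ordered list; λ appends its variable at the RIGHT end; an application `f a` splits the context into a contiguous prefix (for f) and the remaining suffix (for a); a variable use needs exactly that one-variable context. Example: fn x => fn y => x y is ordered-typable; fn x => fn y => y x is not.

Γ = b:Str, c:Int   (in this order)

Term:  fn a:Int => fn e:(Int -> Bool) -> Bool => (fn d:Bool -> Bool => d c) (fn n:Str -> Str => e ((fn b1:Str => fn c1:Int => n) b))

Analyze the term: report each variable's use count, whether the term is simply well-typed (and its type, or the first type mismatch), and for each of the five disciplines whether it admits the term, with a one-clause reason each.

use counts: b: 1×; c: 1×; a [bound]: 0×; e [bound]: 1×; d [bound]: 1×; n [bound]: 1×; b1 [bound]: 0×; c1 [bound]: 0×
use order (left to right): d, c, e, n, b
typing: ill-typed: an argument Int mismatches the expected Bool
ordered: ✗ — a type mismatch blocks all five
linear: ✗ — the type mismatch rejects it
affine: ✗ — not simply typable
relevant: ✗ — fails simple typing
unrestricted: ✗ — a type mismatch blocks all five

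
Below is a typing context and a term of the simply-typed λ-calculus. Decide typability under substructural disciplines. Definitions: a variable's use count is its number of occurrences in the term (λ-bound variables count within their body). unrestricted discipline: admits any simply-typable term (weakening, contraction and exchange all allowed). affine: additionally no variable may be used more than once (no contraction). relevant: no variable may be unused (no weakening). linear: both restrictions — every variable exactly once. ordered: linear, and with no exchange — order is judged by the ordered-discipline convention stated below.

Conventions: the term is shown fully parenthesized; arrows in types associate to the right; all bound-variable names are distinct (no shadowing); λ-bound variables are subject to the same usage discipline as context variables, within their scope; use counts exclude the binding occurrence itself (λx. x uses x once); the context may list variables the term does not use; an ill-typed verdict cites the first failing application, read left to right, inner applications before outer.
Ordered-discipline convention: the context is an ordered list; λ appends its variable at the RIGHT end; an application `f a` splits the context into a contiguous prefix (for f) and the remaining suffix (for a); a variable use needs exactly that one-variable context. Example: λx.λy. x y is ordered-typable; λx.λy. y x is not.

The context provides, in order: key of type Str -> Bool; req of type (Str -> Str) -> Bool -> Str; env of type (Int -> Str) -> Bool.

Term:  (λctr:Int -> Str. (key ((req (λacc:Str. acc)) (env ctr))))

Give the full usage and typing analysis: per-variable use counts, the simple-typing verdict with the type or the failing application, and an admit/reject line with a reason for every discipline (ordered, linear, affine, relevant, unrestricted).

variable uses: key: 1; req: 1; env: 1; ctr [bound]: 1; acc [bound]: 1
left-to-right use order: key, req, acc, env, ctr
typing: well-typed at (Int -> Str) -> Bool
ordered: ✓, key, req, env, ctr, acc once each; derivable with no W/C/E
linear: ✓, exactly-once usage across key, req, env, ctr, acc
affine: ✓, none of key, req, env, ctr, acc used more than once
relevant: ✓, every one of key, req, env, ctr, acc appears
unrestricted: ✓, typability at (Int -> Str) -> Bool is all that's needed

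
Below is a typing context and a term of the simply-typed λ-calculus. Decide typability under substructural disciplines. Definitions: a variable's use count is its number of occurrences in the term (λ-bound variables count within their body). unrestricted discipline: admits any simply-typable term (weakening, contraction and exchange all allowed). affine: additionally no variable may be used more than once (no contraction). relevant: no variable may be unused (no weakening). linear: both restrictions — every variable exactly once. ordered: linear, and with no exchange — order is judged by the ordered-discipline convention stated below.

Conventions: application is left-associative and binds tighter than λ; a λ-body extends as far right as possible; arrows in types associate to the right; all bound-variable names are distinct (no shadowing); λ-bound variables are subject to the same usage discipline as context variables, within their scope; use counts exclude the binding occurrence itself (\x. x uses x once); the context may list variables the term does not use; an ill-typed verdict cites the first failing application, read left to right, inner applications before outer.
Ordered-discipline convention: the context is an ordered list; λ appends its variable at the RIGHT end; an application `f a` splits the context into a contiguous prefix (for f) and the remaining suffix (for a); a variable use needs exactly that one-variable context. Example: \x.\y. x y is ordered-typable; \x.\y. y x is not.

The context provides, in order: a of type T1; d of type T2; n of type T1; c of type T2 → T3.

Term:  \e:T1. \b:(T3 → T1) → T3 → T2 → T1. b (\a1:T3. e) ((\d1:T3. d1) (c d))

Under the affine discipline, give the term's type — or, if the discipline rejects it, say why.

term : T1 → ((T3 → T1) → T3 → T2 → T1) → T2 → T1
variable uses: a: 0; d: 1; n: 0; c: 1; e [bound]: 1; b [bound]: 1; a1 [bound]: 0; d1 [bound]: 1
uses in reading order: b, e, d1, c, d
typing: ✓ — T1 → ((T3 → T1) → T3 → T2 → T1) → T2 → T1
all disciplines: ordered ✗, linear ✗, affine ✓, relevant ✗, unrestricted ✓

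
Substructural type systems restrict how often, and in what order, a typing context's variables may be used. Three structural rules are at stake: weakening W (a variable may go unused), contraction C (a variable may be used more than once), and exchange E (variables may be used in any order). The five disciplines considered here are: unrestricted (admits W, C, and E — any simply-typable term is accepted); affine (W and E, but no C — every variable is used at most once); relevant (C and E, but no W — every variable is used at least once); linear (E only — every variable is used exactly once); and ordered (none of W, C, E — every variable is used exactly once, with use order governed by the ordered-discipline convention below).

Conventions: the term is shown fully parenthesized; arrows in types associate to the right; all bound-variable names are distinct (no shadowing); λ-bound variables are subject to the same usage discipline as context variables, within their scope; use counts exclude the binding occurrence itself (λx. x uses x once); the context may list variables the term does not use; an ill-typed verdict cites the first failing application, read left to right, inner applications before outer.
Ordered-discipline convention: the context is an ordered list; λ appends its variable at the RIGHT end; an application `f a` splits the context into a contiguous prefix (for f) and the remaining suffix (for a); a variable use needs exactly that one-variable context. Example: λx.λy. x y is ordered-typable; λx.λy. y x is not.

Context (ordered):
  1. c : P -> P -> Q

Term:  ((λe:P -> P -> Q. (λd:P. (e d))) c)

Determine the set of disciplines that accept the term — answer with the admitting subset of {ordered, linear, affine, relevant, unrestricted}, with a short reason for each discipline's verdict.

admitted in: ordered, linear, affine, relevant, unrestricted
counts: c: 1×; e (bound): 1×; d (bound): 1×
uses in reading order: e, d, c
typing: ✓ — P -> P -> Q
ordered ✓ (one use each (c, e, d); ordered split holds)
linear ✓ (each of c, e, d used exactly once)
affine ✓ (c, e, d: no repeats, contraction unneeded)
relevant ✓ (none of c, e, d goes unused)
unrestricted ✓ (simply typable at P -> P -> Q; W, C, E all held)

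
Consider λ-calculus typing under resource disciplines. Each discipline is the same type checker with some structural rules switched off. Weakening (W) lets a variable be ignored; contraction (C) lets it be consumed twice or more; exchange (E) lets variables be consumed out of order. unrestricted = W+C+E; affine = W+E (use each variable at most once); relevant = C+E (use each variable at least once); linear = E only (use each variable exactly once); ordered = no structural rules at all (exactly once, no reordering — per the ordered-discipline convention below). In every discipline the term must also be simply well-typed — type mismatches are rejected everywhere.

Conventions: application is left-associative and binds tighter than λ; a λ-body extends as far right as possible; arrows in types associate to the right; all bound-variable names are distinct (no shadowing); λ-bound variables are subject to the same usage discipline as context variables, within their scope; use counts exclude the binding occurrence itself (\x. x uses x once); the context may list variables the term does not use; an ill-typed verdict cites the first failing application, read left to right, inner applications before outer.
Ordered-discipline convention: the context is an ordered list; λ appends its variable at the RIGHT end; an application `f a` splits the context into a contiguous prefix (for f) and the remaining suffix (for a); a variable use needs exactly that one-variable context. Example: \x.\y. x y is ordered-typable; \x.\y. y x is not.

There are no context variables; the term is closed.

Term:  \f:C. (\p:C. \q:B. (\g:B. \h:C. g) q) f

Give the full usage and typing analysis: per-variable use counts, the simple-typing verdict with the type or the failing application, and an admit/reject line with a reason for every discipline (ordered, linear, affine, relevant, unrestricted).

usage: f (bound): 1; p (bound): 0; q (bound): 1; g (bound): 1; h (bound): 0
order of uses: g, q, f
typing: well-typed — term : C -> B -> C -> B
ordered: ✗, needs weakening: p, h unused
linear: ✗, needs weakening: p, h unused
affine: ✓, none of f, p, q, g, h used more than once
relevant: ✗, needs weakening: p, h unused
unrestricted: ✓, simply typable at C -> B -> C -> B; W, C, E all held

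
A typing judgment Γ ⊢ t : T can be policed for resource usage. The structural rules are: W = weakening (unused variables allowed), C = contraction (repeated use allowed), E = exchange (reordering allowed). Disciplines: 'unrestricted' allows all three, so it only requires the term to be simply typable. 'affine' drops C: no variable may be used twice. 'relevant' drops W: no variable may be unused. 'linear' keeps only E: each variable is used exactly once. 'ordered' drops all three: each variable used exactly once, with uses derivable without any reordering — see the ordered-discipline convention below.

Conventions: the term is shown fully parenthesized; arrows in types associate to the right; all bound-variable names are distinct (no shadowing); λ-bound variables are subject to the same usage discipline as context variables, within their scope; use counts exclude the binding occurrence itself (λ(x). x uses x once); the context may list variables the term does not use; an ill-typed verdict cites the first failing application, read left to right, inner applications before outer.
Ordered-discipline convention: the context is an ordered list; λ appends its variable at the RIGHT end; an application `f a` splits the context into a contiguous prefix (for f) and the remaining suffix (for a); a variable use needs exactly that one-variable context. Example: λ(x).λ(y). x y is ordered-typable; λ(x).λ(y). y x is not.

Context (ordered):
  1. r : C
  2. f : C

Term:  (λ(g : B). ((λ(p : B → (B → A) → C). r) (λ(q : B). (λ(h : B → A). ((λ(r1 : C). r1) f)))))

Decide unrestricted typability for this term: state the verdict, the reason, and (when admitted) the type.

yes — type-checks (B → C) and nothing is barred; term : B → C
counts: r=1; f=1; g (bound)=0; p (bound)=0; q (bound)=0; h (bound)=0; r1 (bound)=1
uses in reading order: r, r1, f
typing: ✓ — B → C
summary: ordered ✗ · linear ✗ · affine ✓ · relevant ✗ · unrestricted ✓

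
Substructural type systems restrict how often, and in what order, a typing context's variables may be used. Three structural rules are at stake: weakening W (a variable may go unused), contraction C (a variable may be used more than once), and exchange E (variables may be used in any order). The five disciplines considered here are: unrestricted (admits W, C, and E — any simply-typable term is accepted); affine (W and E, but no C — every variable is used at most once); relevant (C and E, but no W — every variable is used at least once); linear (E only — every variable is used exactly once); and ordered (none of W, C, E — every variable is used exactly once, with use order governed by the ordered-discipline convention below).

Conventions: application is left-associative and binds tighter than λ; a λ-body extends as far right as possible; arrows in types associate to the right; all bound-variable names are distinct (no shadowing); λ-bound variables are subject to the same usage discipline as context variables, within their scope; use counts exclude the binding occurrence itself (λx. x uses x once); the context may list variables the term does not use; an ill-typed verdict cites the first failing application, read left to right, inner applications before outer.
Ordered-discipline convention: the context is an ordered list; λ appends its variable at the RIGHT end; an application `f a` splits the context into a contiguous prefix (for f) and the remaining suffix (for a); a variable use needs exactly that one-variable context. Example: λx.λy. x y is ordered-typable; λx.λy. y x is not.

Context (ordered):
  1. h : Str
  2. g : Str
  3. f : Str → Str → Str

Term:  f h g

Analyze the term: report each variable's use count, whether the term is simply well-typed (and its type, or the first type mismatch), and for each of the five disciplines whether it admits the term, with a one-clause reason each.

variable uses: h: 1×, g: 1×, f: 1×
use order (left to right): f, h, g
typing: well-typed — term : Str
ordered: ✗ — needs exchange: uses follow f, h, g
linear: ✓ — exactly-once usage across h, g, f
affine: ✓ — none of h, g, f used more than once
relevant: ✓ — h, g, f: all used, weakening unneeded
unrestricted: ✓ — well-typed at Str; no restrictions here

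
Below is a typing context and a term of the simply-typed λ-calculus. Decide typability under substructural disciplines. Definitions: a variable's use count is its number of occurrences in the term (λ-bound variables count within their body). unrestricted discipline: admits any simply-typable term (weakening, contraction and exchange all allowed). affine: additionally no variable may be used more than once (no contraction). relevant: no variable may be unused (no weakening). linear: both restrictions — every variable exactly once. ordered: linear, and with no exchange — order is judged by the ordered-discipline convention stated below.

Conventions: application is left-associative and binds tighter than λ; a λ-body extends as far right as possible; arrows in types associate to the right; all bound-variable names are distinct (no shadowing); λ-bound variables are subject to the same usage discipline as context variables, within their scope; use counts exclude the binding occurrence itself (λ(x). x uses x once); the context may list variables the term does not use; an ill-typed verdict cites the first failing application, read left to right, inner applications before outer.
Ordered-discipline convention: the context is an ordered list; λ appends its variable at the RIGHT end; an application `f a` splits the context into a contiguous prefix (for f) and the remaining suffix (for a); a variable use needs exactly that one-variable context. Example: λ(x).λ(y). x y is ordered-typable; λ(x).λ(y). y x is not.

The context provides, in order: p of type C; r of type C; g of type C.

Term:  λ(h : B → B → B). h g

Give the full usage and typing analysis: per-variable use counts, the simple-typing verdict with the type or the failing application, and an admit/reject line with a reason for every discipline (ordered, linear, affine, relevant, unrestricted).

counts: p ×0, r ×0, g ×1, h [bound] ×1
use order (left to right): h, g
typing: ill-typed: an argument C mismatches the expected B
ordered ✗ (a type mismatch blocks all five)
linear ✗ (the type mismatch rejects it)
affine ✗ (not simply typable)
relevant ✗ (fails simple typing)
unrestricted ✗ (a type mismatch blocks all five)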